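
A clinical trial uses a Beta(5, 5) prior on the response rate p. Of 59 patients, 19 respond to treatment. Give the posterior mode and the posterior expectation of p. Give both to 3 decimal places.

MAP = 0.343; posterior mean = 0.348

Posterior: Beta(5+19, 5+40) = Beta(24, 45).
Mode = (24−1)/(24+45−2) = 23/67 = 0.343.
Mean = 24/(24+45) = 24/69 = 0.348.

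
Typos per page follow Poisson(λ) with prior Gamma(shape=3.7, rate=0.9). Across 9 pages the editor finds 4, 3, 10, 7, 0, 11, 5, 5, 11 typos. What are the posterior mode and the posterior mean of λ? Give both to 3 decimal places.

Σ counts = 56. Posterior: Gamma(shape = 3.7+56 = 59.7, rate = 0.9+9 = 9.9).
Mode = (α−1)/β = 58.7/9.9 = 5.929.
Mean = α/β = 59.7/9.9 = 6.030.
The mean is pulled above the mode by the posterior's right skew.

MAP: 5.929. Posterior mean: 6.030.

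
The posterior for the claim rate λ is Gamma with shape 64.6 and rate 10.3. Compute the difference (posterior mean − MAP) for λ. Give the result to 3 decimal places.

0.097

Mode = (α−1)/β = 63.6/10.3 = 6.175.
Mean = α/β = 64.6/10.3 = 6.272.
Difference = 6.272 − 6.175 = 0.097.
The mean is pulled above the mode by the posterior's right skew.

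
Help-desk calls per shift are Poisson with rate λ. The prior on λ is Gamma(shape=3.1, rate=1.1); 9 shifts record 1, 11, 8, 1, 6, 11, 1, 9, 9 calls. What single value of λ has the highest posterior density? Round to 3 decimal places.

5.851

Σ counts = 57. Posterior: Gamma(shape = 3.1+57 = 60.1, rate = 1.1+9 = 10.1).
Mode = (α−1)/β = 59.1/10.1 = 5.851.
Mean = α/β = 60.1/10.1 = 5.950.
This is the posterior mode — the MAP estimate.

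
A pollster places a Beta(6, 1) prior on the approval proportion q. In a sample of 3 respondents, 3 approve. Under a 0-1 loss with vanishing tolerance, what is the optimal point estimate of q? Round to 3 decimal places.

Posterior: Beta(6+3, 1+0) = Beta(9, 1).
Since β = 1 ≤ 1 and α > 1, the Beta density is monotone increasing on [0,1]; the mode is at 1.
Mean = 9/(9+1) = 0.900.
This is the posterior mode — the MAP estimate.

1.000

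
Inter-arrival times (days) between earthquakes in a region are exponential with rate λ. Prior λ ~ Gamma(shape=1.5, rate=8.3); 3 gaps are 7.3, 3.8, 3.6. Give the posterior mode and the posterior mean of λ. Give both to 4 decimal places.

Σ times = 14.7. Posterior: Gamma(shape = 1.5+3 = 4.5, rate = 8.3+14.7 = 23.0).
Mode = (α−1)/β = 3.5/23.0 = 0.1522.
Mean = α/β = 4.5/23.0 = 0.1957.
The posterior is right-skewed, so the mean exceeds the mode.

MAP = 0.1522; posterior mean = 0.1957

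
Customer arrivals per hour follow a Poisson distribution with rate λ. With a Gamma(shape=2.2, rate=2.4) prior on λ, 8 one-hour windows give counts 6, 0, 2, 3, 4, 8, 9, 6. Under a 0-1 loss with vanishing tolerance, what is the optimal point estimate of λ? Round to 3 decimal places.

3.769

Σ counts = 38. Posterior: Gamma(shape = 2.2+38 = 40.2, rate = 2.4+8 = 10.4).
Mode = (α−1)/β = 39.2/10.4 = 3.769.
Mean = α/β = 40.2/10.4 = 3.865.
This is the posterior mode — the MAP estimate.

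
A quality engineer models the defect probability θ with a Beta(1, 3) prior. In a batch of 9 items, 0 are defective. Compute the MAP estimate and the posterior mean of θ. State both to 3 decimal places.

Posterior: Beta(1+0, 3+9) = Beta(1, 12).
Since α = 1 ≤ 1 and β > 1, the Beta density is monotone decreasing on [0,1]; the mode is at 0.
Mean = 1/(1+12) = 0.077.
The mean is pulled above the mode by the posterior's right skew.

MAP = 0.000; posterior mean = 0.077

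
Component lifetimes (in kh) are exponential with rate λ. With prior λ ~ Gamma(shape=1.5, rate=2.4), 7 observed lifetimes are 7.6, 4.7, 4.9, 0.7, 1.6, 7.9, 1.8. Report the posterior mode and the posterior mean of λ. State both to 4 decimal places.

Σ times = 29.2. Posterior: Gamma(shape = 1.5+7 = 8.5, rate = 2.4+29.2 = 31.6).
Mode = (α−1)/β = 7.5/31.6 = 0.2373.
Mean = α/β = 8.5/31.6 = 0.2690.
Right-skewed posterior ⇒ mode < mean.

MAP: 0.2373. Posterior mean: 0.2690.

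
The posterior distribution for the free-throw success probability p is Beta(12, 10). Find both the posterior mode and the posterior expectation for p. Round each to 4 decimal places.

Mode = (12−1)/(12+10−2) = 11/20 = 0.5500.
Mean = 12/(12+10) = 12/22 = 0.5455.

MAP = 0.5500, posterior mean = 0.5455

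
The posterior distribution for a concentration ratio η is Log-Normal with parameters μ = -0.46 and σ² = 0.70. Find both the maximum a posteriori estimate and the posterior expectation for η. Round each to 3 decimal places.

Mode = exp(μ − σ²) = exp(-1.16) = 0.313.
Mean = exp(μ + σ²/2) = exp(-0.110) = 0.896.

maximum a posteriori estimate = 0.313, posterior expectation = 0.896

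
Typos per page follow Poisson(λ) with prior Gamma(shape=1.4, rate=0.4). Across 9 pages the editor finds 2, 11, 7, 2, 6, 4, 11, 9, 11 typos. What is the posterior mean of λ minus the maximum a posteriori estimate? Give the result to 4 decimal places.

0.1064

Σ counts = 63. Posterior: Gamma(shape = 1.4+63 = 64.4, rate = 0.4+9 = 9.4).
Mode = (α−1)/β = 63.4/9.4 = 6.7447.
Mean = α/β = 64.4/9.4 = 6.8511.
Difference = 6.8511 − 6.7447 = 0.1064.
The mean is pulled above the mode by the posterior's right skew.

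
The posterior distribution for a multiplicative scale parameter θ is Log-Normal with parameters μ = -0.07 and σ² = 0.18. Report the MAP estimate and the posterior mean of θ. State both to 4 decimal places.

θ_MAP = 0.7788, E[θ|data] = 1.0202

Mode = exp(μ − σ²) = exp(-0.25) = 0.7788.
Mean = exp(μ + σ²/2) = exp(0.020) = 1.0202.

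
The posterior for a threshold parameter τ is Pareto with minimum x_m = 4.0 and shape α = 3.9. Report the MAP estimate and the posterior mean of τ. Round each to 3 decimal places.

The Pareto density is strictly decreasing on [x_m, ∞), so the mode is x_m = 4.000.
Mean = α·x_m/(α−1) = 3.9·4.0/2.9 = 5.379.
Mean > mode: the posterior has a right tail.

MAP = 4.000; posterior mean = 5.379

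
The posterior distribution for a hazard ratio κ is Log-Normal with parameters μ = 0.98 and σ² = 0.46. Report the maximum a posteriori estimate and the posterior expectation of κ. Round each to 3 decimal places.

Mode = exp(μ − σ²) = exp(0.52) = 1.682.
Mean = exp(μ + σ²/2) = exp(1.210) = 3.353.

MAP: 1.682. Posterior mean: 3.353.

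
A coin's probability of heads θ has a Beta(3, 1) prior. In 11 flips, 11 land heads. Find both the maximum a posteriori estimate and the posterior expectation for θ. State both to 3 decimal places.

Posterior: Beta(3+11, 1+0) = Beta(14, 1).
Since β = 1 ≤ 1 and α > 1, the Beta density is monotone increasing on [0,1]; the mode is at 1.
Mean = 14/(14+1) = 0.933.

MAP = 1.000; posterior mean = 0.933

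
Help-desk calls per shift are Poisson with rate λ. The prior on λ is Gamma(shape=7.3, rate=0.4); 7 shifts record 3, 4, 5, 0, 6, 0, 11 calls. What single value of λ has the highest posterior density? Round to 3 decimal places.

Σ counts = 29. Posterior: Gamma(shape = 7.3+29 = 36.3, rate = 0.4+7 = 7.4).
Mode = (α−1)/β = 35.3/7.4 = 4.770.
Mean = α/β = 36.3/7.4 = 4.905.
This is the posterior mode — the MAP estimate.

4.770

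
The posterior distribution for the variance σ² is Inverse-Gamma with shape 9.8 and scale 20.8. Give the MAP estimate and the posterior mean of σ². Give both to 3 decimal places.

Mode = β/(α+1) = 20.8/10.8 = 1.926.
Mean = β/(α−1) = 20.8/8.8 = 2.364.

MAP estimate = 1.926, posterior mean = 2.364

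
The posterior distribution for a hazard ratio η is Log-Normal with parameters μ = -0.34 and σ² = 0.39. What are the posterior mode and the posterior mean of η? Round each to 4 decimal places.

MAP = 0.4819; posterior mean = 0.8650

Mode = exp(μ − σ²) = exp(-0.73) = 0.4819.
Mean = exp(μ + σ²/2) = exp(-0.145) = 0.8650.
The posterior is right-skewed, so the mean exceeds the mode.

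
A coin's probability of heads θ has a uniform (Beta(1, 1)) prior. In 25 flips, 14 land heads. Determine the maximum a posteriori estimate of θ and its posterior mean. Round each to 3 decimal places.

Posterior: Beta(1+14, 1+11) = Beta(15, 12).
Mode = (15−1)/(15+12−2) = 14/25 = 0.560.
With a flat prior the MAP equals the MLE, 14/25.
Mean = 15/(15+12) = 15/27 = 0.556.
The mean is pulled below the mode by the posterior's left skew.

MAP = 0.560, posterior mean = 0.556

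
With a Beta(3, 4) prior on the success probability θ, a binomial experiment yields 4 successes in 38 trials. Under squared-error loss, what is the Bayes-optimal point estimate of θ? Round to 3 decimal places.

0.156

Posterior: Beta(3+4, 4+34) = Beta(7, 38).
Mode = (7−1)/(7+38−2) = 6/43 = 0.140.
Mean = 7/(7+38) = 7/45 = 0.156.
Squared-error loss ⇒ the optimal estimator is the posterior mean.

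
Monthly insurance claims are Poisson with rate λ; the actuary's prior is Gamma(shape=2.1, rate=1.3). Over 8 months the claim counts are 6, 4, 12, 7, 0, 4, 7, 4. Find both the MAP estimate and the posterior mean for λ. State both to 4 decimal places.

MAP: 4.8495. Posterior mean: 4.9570.

Σ counts = 44. Posterior: Gamma(shape = 2.1+44 = 46.1, rate = 1.3+8 = 9.3).
Mode = (α−1)/β = 45.1/9.3 = 4.8495.
Mean = α/β = 46.1/9.3 = 4.9570.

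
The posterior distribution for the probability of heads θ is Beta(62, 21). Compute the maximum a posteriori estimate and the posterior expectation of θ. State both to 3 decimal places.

MAP: 0.753. Posterior mean: 0.747.

Mode = (62−1)/(62+21−2) = 61/81 = 0.753.
Mean = 62/(62+21) = 62/83 = 0.747.
Left-skewed posterior ⇒ mean < mode.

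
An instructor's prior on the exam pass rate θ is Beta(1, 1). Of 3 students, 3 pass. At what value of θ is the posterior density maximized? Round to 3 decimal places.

1.000

Posterior: Beta(1+3, 1+0) = Beta(4, 1).
Since β = 1 ≤ 1 and α > 1, the Beta density is monotone increasing on [0,1]; the mode is at 1.
Mean = 4/(4+1) = 0.800.
This is the posterior mode — the MAP estimate.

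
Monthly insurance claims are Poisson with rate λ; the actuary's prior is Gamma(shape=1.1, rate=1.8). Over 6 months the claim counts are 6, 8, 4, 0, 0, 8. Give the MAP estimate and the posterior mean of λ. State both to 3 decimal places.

Σ counts = 26. Posterior: Gamma(shape = 1.1+26 = 27.1, rate = 1.8+6 = 7.8).
Mode = (α−1)/β = 26.1/7.8 = 3.346.
Mean = α/β = 27.1/7.8 = 3.474.
The mean is pulled above the mode by the posterior's right skew.

MAP = 3.346; posterior mean = 3.474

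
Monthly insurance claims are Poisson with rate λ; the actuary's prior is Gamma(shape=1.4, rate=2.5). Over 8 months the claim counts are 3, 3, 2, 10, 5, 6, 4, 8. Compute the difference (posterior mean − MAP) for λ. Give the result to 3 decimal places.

0.095

Σ counts = 41. Posterior: Gamma(shape = 1.4+41 = 42.4, rate = 2.5+8 = 10.5).
Mode = (α−1)/β = 41.4/10.5 = 3.943.
Mean = α/β = 42.4/10.5 = 4.038.
Difference = 4.038 − 3.943 = 0.095.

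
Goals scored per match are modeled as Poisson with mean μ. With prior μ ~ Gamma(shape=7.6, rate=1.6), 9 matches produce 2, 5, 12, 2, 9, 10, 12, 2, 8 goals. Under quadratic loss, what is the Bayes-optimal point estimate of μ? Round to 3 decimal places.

Σ counts = 62. Posterior: Gamma(shape = 7.6+62 = 69.6, rate = 1.6+9 = 10.6).
Mode = (α−1)/β = 68.6/10.6 = 6.472.
Mean = α/β = 69.6/10.6 = 6.566.
Quadratic loss ⇒ the optimal estimator is the posterior mean.

6.566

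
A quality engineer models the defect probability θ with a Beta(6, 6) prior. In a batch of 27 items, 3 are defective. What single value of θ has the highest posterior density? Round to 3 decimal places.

Posterior: Beta(6+3, 6+24) = Beta(9, 30).
Mode = (9−1)/(9+30−2) = 8/37 = 0.216.
Mean = 9/(9+30) = 9/39 = 0.231.
This is the posterior mode — the MAP estimate.

0.216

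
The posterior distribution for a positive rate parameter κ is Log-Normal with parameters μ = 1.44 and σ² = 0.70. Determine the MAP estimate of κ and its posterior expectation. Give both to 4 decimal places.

MAP = 2.0959, posterior mean = 5.9895

Mode = exp(μ − σ²) = exp(0.74) = 2.0959.
Mean = exp(μ + σ²/2) = exp(1.790) = 5.9895.
Mean > mode: the posterior has a right tail.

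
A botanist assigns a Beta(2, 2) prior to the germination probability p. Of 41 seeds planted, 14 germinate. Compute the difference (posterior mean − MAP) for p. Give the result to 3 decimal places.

0.007

Posterior: Beta(2+14, 2+27) = Beta(16, 29).
Mode = (16−1)/(16+29−2) = 15/43 = 0.349.
Mean = 16/(16+29) = 16/45 = 0.356.
Difference = 0.356 − 0.349 = 0.007.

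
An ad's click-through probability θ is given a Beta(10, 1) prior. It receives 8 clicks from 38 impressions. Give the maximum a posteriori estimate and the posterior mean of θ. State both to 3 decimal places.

Posterior: Beta(10+8, 1+30) = Beta(18, 31).
Mode = (18−1)/(18+31−2) = 17/47 = 0.362.
Mean = 18/(18+31) = 18/49 = 0.367.

maximum a posteriori estimate = 0.362, posterior mean = 0.367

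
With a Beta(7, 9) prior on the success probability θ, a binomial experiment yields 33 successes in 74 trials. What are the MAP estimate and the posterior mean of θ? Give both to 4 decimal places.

Posterior: Beta(7+33, 9+41) = Beta(40, 50).
Mode = (40−1)/(40+50−2) = 39/88 = 0.4432.
Mean = 40/(40+50) = 40/90 = 0.4444.

MAP = 0.4432, posterior mean = 0.4444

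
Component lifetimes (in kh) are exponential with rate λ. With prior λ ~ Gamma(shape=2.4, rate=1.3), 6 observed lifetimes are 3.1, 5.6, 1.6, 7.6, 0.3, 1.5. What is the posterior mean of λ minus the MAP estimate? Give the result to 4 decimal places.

Σ times = 19.7. Posterior: Gamma(shape = 2.4+6 = 8.4, rate = 1.3+19.7 = 21.0).
Mode = (α−1)/β = 7.4/21.0 = 0.3524.
Mean = α/β = 8.4/21.0 = 0.4000.
Difference = 0.4000 − 0.3524 = 0.0476.
Right-skewed posterior ⇒ mode < mean.

0.0476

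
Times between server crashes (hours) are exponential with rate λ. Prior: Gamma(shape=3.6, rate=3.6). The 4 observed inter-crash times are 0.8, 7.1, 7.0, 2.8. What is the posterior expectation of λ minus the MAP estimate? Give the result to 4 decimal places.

Σ times = 17.7. Posterior: Gamma(shape = 3.6+4 = 7.6, rate = 3.6+17.7 = 21.3).
Mode = (α−1)/β = 6.6/21.3 = 0.3099.
Mean = α/β = 7.6/21.3 = 0.3568.
Difference = 0.3568 − 0.3099 = 0.0469.
Right-skewed posterior ⇒ mode < mean.

0.0469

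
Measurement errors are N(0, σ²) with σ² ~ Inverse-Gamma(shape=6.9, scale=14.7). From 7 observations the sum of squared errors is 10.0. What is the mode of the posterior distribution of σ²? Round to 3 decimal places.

1.728

Posterior: Inverse-Gamma(shape = 6.9+7/2 = 10.4, scale = 14.7+10.0/2 = 19.7).
Mode = β/(α+1) = 19.7/11.4 = 1.728.
Mean = β/(α−1) = 19.7/9.4 = 2.096.
This is the posterior mode — the MAP estimate.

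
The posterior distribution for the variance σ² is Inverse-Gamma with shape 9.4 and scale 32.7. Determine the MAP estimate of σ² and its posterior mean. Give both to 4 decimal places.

Mode = β/(α+1) = 32.7/10.4 = 3.1442.
Mean = β/(α−1) = 32.7/8.4 = 3.8929.

MAP: 3.1442. Posterior mean: 3.8929.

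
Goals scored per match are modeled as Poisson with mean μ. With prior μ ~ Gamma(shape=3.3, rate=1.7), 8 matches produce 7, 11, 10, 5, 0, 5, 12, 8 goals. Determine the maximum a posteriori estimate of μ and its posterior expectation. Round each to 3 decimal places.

MAP = 6.216, posterior mean = 6.320

Σ counts = 58. Posterior: Gamma(shape = 3.3+58 = 61.3, rate = 1.7+8 = 9.7).
Mode = (α−1)/β = 60.3/9.7 = 6.216.
Mean = α/β = 61.3/9.7 = 6.320.
Right-skewed posterior ⇒ mode < mean.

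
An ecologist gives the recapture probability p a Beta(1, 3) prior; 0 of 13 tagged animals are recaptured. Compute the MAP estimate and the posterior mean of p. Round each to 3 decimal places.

Posterior: Beta(1+0, 3+13) = Beta(1, 16).
Since α = 1 ≤ 1 and β > 1, the Beta density is monotone decreasing on [0,1]; the mode is at 0.
Mean = 1/(1+16) = 0.059.

MAP estimate = 0.000, posterior mean = 0.059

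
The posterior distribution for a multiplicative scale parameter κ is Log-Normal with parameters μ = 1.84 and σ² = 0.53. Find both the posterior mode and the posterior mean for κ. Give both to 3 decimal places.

Mode = exp(μ − σ²) = exp(1.31) = 3.706.
Mean = exp(μ + σ²/2) = exp(2.105) = 8.207.

MAP = 3.706; posterior mean = 8.207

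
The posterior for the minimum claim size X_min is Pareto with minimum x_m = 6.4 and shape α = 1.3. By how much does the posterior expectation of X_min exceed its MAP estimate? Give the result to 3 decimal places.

The Pareto density is strictly decreasing on [x_m, ∞), so the mode is x_m = 6.400.
Mean = α·x_m/(α−1) = 1.3·6.4/0.3 = 27.733.
Difference = 27.733 − 6.400 = 21.333.
Mean > mode: the posterior has a right tail.

21.333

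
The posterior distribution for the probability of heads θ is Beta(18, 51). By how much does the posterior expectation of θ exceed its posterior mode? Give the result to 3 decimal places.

0.007

Mode = (18−1)/(18+51−2) = 17/67 = 0.254.
Mean = 18/(18+51) = 18/69 = 0.261.
Difference = 0.261 − 0.254 = 0.007.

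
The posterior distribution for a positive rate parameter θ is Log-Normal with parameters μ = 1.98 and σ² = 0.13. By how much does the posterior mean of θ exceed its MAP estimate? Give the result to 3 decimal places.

1.369

Mode = exp(μ − σ²) = exp(1.85) = 6.360.
Mean = exp(μ + σ²/2) = exp(2.045) = 7.729.
Difference = 7.729 − 6.360 = 1.369.
The posterior is right-skewed, so the mean exceeds the mode.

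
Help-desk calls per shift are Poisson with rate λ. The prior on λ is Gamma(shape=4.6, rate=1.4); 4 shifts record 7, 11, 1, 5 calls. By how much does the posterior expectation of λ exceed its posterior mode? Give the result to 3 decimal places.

0.185

Σ counts = 24. Posterior: Gamma(shape = 4.6+24 = 28.6, rate = 1.4+4 = 5.4).
Mode = (α−1)/β = 27.6/5.4 = 5.111.
Mean = α/β = 28.6/5.4 = 5.296.
Difference = 5.296 − 5.111 = 0.185.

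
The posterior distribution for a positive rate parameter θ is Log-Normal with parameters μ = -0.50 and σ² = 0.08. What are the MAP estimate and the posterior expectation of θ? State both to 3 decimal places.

Mode = exp(μ − σ²) = exp(-0.58) = 0.560.
Mean = exp(μ + σ²/2) = exp(-0.460) = 0.631.
Right-skewed posterior ⇒ mode < mean.

MAP = 0.560; posterior mean = 0.631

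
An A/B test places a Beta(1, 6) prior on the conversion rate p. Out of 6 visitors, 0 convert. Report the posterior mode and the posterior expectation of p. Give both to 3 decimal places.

p_MAP = 0.000, E[p|data] = 0.077

Posterior: Beta(1+0, 6+6) = Beta(1, 12).
Since α = 1 ≤ 1 and β > 1, the Beta density is monotone decreasing on [0,1]; the mode is at 0.
Mean = 1/(1+12) = 0.077.
The posterior is right-skewed, so the mean exceeds the mode.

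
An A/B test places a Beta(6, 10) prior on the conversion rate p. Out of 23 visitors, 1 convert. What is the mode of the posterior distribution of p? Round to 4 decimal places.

0.1622

Posterior: Beta(6+1, 10+22) = Beta(7, 32).
Mode = (7−1)/(7+32−2) = 6/37 = 0.1622.
Mean = 7/(7+32) = 7/39 = 0.1795.
This is the posterior mode — the MAP estimate.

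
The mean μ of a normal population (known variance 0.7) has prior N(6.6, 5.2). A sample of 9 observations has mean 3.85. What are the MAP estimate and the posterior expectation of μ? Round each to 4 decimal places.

Posterior for μ is Normal. Precision-weighted mean: (1/5.2·6.6 + 9/0.7·3.85) / (1/5.2 + 9/0.7) = 3.8905.
A Normal posterior is symmetric, so mode = mean.

μ_MAP = 3.8905, E[μ|data] = 3.8905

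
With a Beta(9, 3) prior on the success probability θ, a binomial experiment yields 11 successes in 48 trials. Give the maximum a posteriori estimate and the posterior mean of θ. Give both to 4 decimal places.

Posterior: Beta(9+11, 3+37) = Beta(20, 40).
Mode = (20−1)/(20+40−2) = 19/58 = 0.3276.
Mean = 20/(20+40) = 20/60 = 0.3333.

θ_MAP = 0.3276, E[θ|data] = 0.3333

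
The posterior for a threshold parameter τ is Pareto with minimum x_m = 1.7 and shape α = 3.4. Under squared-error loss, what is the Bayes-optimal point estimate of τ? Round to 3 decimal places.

2.408

The Pareto density is strictly decreasing on [x_m, ∞), so the mode is x_m = 1.700.
Mean = α·x_m/(α−1) = 3.4·1.7/2.4 = 2.408.
Squared-error loss ⇒ the optimal estimator is the posterior mean.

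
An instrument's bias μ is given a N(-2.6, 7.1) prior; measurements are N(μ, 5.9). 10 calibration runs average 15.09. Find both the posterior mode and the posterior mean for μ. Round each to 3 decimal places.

MAP = 13.733, posterior mean = 13.733

Posterior for μ is Normal. Precision-weighted mean: (1/7.1·-2.6 + 10/5.9·15.09) / (1/7.1 + 10/5.9) = 13.733.
A Normal posterior is symmetric, so mode = mean.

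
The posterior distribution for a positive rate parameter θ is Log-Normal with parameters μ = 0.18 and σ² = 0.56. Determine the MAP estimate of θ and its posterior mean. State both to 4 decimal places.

MAP = 0.6839, posterior mean = 1.5841

Mode = exp(μ − σ²) = exp(-0.38) = 0.6839.
Mean = exp(μ + σ²/2) = exp(0.460) = 1.5841.
Mean > mode: the posterior has a right tail.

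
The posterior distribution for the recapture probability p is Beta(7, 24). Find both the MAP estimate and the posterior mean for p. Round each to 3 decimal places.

MAP estimate = 0.207, posterior mean = 0.226

Mode = (7−1)/(7+24−2) = 6/29 = 0.207.
Mean = 7/(7+24) = 7/31 = 0.226.
The mean is pulled above the mode by the posterior's right skew.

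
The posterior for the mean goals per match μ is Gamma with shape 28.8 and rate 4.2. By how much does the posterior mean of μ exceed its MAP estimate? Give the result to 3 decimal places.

0.238

Mode = (α−1)/β = 27.8/4.2 = 6.619.
Mean = α/β = 28.8/4.2 = 6.857.
Difference = 6.857 − 6.619 = 0.238.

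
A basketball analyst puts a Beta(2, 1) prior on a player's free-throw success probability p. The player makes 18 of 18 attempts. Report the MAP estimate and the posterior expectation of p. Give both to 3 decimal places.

MAP = 1.000, posterior mean = 0.952

Posterior: Beta(2+18, 1+0) = Beta(20, 1).
Since β = 1 ≤ 1 and α > 1, the Beta density is monotone increasing on [0,1]; the mode is at 1.
Mean = 20/(20+1) = 0.952.
The mean is pulled below the mode by the posterior's left skew.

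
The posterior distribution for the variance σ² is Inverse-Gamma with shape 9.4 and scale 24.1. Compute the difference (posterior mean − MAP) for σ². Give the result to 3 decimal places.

0.552

Mode = β/(α+1) = 24.1/10.4 = 2.317.
Mean = β/(α−1) = 24.1/8.4 = 2.869.
Difference = 2.869 − 2.317 = 0.552.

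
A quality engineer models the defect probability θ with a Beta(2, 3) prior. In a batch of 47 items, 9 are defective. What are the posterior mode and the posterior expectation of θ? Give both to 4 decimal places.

posterior mode = 0.2000, posterior expectation = 0.2115

Posterior: Beta(2+9, 3+38) = Beta(11, 41).
Mode = (11−1)/(11+41−2) = 10/50 = 0.2000.
Mean = 11/(11+41) = 11/52 = 0.2115.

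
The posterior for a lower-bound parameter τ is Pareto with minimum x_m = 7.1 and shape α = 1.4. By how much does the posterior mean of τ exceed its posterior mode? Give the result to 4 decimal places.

17.7500

The Pareto density is strictly decreasing on [x_m, ∞), so the mode is x_m = 7.1000.
Mean = α·x_m/(α−1) = 1.4·7.1/0.4 = 24.8500.
Difference = 24.8500 − 7.1000 = 17.7500.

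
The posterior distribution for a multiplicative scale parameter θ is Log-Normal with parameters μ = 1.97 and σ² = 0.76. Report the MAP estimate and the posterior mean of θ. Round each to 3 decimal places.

MAP estimate = 3.353, posterior mean = 10.486

Mode = exp(μ − σ²) = exp(1.21) = 3.353.
Mean = exp(μ + σ²/2) = exp(2.350) = 10.486.
Right-skewed posterior ⇒ mode < mean.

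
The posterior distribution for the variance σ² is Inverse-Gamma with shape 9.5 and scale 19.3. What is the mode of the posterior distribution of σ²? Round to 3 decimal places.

Mode = β/(α+1) = 19.3/10.5 = 1.838.
Mean = β/(α−1) = 19.3/8.5 = 2.271.
This is the posterior mode — the MAP estimate.

1.838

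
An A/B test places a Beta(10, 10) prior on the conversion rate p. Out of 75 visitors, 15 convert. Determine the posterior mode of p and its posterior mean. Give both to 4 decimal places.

Posterior: Beta(10+15, 10+60) = Beta(25, 70).
Mode = (25−1)/(25+70−2) = 24/93 = 0.2581.
Mean = 25/(25+70) = 25/95 = 0.2632.

MAP = 0.2581; posterior mean = 0.2632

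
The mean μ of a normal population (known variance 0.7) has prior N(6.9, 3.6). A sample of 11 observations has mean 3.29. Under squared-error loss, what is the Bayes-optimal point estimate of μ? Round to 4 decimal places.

Posterior for μ is Normal. Precision-weighted mean: (1/3.6·6.9 + 11/0.7·3.29) / (1/3.6 + 11/0.7) = 3.3527.
A Normal posterior is symmetric, so mode = mean.
Squared-error loss ⇒ the optimal estimator is the posterior mean.

3.3527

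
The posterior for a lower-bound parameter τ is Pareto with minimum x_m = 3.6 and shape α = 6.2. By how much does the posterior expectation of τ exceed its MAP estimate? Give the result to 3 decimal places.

0.692

The Pareto density is strictly decreasing on [x_m, ∞), so the mode is x_m = 3.600.
Mean = α·x_m/(α−1) = 6.2·3.6/5.2 = 4.292.
Difference = 4.292 − 3.600 = 0.692.
Right-skewed posterior ⇒ mode < mean.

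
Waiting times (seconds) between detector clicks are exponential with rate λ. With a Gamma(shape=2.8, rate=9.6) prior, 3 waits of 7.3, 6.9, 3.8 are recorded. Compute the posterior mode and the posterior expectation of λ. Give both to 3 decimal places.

Σ times = 18.0. Posterior: Gamma(shape = 2.8+3 = 5.8, rate = 9.6+18.0 = 27.6).
Mode = (α−1)/β = 4.8/27.6 = 0.174.
Mean = α/β = 5.8/27.6 = 0.210.

MAP: 0.174. Posterior mean: 0.210.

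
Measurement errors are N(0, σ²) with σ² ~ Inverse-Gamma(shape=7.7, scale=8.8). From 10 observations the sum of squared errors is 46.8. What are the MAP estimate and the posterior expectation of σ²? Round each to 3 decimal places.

MAP estimate = 2.350, posterior expectation = 2.752

Posterior: Inverse-Gamma(shape = 7.7+10/2 = 12.7, scale = 8.8+46.8/2 = 32.2).
Mode = β/(α+1) = 32.2/13.7 = 2.350.
Mean = β/(α−1) = 32.2/11.7 = 2.752.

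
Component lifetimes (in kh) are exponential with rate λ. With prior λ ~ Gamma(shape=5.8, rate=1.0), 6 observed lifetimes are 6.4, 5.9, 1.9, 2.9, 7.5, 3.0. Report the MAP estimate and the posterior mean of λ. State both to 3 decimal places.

λ_MAP = 0.378, E[λ|data] = 0.413

Σ times = 27.6. Posterior: Gamma(shape = 5.8+6 = 11.8, rate = 1.0+27.6 = 28.6).
Mode = (α−1)/β = 10.8/28.6 = 0.378.
Mean = α/β = 11.8/28.6 = 0.413.
The posterior is right-skewed, so the mean exceeds the mode.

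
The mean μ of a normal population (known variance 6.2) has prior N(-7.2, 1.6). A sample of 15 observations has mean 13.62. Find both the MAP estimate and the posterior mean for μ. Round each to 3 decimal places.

Posterior for μ is Normal. Precision-weighted mean: (1/1.6·-7.2 + 15/6.2·13.62) / (1/1.6 + 15/6.2) = 9.346.
A Normal posterior is symmetric, so mode = mean.

μ_MAP = 9.346, E[μ|data] = 9.346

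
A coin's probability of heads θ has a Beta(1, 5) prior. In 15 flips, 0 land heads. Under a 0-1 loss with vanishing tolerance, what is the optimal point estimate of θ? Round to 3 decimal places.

0.000

Posterior: Beta(1+0, 5+15) = Beta(1, 20).
Since α = 1 ≤ 1 and β > 1, the Beta density is monotone decreasing on [0,1]; the mode is at 0.
Mean = 1/(1+20) = 0.048.
This is the posterior mode — the MAP estimate.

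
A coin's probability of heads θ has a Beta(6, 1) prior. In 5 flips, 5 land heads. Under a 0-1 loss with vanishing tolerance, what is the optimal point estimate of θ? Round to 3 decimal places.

1.000

Posterior: Beta(6+5, 1+0) = Beta(11, 1).
Since β = 1 ≤ 1 and α > 1, the Beta density is monotone increasing on [0,1]; the mode is at 1.
Mean = 11/(11+1) = 0.917.
This is the posterior mode — the MAP estimate.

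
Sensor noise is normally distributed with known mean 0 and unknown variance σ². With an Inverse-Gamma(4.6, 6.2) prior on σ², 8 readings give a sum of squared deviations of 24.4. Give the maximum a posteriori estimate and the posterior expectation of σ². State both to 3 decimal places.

MAP: 1.917. Posterior mean: 2.421.

Posterior: Inverse-Gamma(shape = 4.6+8/2 = 8.6, scale = 6.2+24.4/2 = 18.4).
Mode = β/(α+1) = 18.4/9.6 = 1.917.
Mean = β/(α−1) = 18.4/7.6 = 2.421.
Right-skewed posterior ⇒ mode < mean.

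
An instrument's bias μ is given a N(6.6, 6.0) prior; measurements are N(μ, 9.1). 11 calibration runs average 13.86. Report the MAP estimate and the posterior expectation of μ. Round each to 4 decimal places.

Posterior for μ is Normal. Precision-weighted mean: (1/6.0·6.6 + 11/9.1·13.86) / (1/6.0 + 11/9.1) = 12.9803.
A Normal posterior is symmetric, so mode = mean.

MAP estimate = 12.9803, posterior expectation = 12.9803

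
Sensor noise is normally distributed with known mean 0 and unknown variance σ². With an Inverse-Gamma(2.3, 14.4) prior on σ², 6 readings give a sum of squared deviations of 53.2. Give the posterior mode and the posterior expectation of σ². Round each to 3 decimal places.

Posterior: Inverse-Gamma(shape = 2.3+6/2 = 5.3, scale = 14.4+53.2/2 = 41.0).
Mode = β/(α+1) = 41.0/6.3 = 6.508.
Mean = β/(α−1) = 41.0/4.3 = 9.535.

posterior mode = 6.508, posterior expectation = 9.535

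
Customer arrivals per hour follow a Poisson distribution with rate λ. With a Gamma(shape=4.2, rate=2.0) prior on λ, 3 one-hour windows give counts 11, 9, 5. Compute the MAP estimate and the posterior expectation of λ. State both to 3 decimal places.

Σ counts = 25. Posterior: Gamma(shape = 4.2+25 = 29.2, rate = 2.0+3 = 5.0).
Mode = (α−1)/β = 28.2/5.0 = 5.640.
Mean = α/β = 29.2/5.0 = 5.840.
Right-skewed posterior ⇒ mode < mean.

MAP = 5.640; posterior mean = 5.840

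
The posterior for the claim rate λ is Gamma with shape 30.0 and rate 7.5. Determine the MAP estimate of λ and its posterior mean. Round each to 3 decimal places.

Mode = (α−1)/β = 29.0/7.5 = 3.867.
Mean = α/β = 30.0/7.5 = 4.000.
The posterior is right-skewed, so the mean exceeds the mode.

λ_MAP = 3.867, E[λ|data] = 4.000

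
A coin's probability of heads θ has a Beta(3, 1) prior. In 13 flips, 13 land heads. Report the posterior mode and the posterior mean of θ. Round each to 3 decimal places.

Posterior: Beta(3+13, 1+0) = Beta(16, 1).
Since β = 1 ≤ 1 and α > 1, the Beta density is monotone increasing on [0,1]; the mode is at 1.
Mean = 16/(16+1) = 0.941.

MAP = 1.000, posterior mean = 0.941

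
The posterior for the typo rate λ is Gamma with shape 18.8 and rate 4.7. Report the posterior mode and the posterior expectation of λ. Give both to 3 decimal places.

Mode = (α−1)/β = 17.8/4.7 = 3.787.
Mean = α/β = 18.8/4.7 = 4.000.

MAP = 3.787; posterior mean = 4.000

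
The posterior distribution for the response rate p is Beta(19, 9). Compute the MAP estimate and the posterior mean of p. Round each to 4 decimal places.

Mode = (19−1)/(19+9−2) = 18/26 = 0.6923.
Mean = 19/(19+9) = 19/28 = 0.6786.

MAP: 0.6923. Posterior mean: 0.6786.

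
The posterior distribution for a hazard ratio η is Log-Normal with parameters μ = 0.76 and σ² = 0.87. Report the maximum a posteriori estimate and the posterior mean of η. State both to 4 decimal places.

Mode = exp(μ − σ²) = exp(-0.11) = 0.8958.
Mean = exp(μ + σ²/2) = exp(1.195) = 3.3036.
Mean > mode: the posterior has a right tail.

MAP = 0.8958; posterior mean = 3.3036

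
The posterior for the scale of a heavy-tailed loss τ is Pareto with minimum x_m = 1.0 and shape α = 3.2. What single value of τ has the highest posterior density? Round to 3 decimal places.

The Pareto density is strictly decreasing on [x_m, ∞), so the mode is x_m = 1.000.
Mean = α·x_m/(α−1) = 3.2·1.0/2.2 = 1.455.
This is the posterior mode — the MAP estimate.

1.000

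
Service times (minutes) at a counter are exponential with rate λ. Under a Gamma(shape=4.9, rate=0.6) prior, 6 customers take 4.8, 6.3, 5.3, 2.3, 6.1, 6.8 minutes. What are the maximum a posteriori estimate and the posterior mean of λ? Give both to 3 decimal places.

Σ times = 31.6. Posterior: Gamma(shape = 4.9+6 = 10.9, rate = 0.6+31.6 = 32.2).
Mode = (α−1)/β = 9.9/32.2 = 0.307.
Mean = α/β = 10.9/32.2 = 0.339.

MAP = 0.307; posterior mean = 0.339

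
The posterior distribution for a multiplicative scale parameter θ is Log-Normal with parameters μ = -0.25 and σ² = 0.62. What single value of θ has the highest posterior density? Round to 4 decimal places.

Mode = exp(μ − σ²) = exp(-0.87) = 0.4190.
Mean = exp(μ + σ²/2) = exp(0.060) = 1.0618.
This is the posterior mode — the MAP estimate.

0.4190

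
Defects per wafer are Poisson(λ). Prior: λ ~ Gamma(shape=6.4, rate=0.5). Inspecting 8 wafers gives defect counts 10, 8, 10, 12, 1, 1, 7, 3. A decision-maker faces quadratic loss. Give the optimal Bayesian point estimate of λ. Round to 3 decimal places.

6.871

Σ counts = 52. Posterior: Gamma(shape = 6.4+52 = 58.4, rate = 0.5+8 = 8.5).
Mode = (α−1)/β = 57.4/8.5 = 6.753.
Mean = α/β = 58.4/8.5 = 6.871.
Quadratic loss ⇒ the optimal estimator is the posterior mean.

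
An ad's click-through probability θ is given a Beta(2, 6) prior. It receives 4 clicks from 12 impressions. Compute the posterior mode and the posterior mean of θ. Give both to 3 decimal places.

Posterior: Beta(2+4, 6+8) = Beta(6, 14).
Mode = (6−1)/(6+14−2) = 5/18 = 0.278.
Mean = 6/(6+14) = 6/20 = 0.300.
The mean is pulled above the mode by the posterior's right skew.

MAP: 0.278. Posterior mean: 0.300.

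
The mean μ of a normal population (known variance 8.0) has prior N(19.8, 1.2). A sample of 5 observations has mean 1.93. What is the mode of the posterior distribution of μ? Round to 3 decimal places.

Posterior for μ is Normal. Precision-weighted mean: (1/1.2·19.8 + 5/8.0·1.93) / (1/1.2 + 5/8.0) = 12.141.
A Normal posterior is symmetric, so mode = mean.
This is the posterior mode — the MAP estimate.

12.141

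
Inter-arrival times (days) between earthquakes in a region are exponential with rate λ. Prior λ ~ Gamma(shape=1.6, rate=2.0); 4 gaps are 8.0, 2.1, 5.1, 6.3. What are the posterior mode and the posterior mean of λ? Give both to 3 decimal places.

λ_MAP = 0.196, E[λ|data] = 0.238

Σ times = 21.5. Posterior: Gamma(shape = 1.6+4 = 5.6, rate = 2.0+21.5 = 23.5).
Mode = (α−1)/β = 4.6/23.5 = 0.196.
Mean = α/β = 5.6/23.5 = 0.238.
Mean > mode: the posterior has a right tail.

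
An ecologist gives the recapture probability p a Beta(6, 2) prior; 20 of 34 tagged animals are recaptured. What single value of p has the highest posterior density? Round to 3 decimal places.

Posterior: Beta(6+20, 2+14) = Beta(26, 16).
Mode = (26−1)/(26+16−2) = 25/40 = 0.625.
Mean = 26/(26+16) = 26/42 = 0.619.
This is the posterior mode — the MAP estimate.

0.625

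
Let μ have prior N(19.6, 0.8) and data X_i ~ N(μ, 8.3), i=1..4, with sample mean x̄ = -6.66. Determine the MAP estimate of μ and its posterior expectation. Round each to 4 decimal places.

Posterior for μ is Normal. Precision-weighted mean: (1/0.8·19.6 + 4/8.3·-6.66) / (1/0.8 + 4/8.3) = 12.2929.
A Normal posterior is symmetric, so mode = mean.

MAP = 12.2929; posterior mean = 12.2929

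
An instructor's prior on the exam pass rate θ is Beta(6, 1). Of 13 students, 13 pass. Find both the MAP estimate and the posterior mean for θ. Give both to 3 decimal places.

θ_MAP = 1.000, E[θ|data] = 0.950

Posterior: Beta(6+13, 1+0) = Beta(19, 1).
Since β = 1 ≤ 1 and α > 1, the Beta density is monotone increasing on [0,1]; the mode is at 1.
Mean = 19/(19+1) = 0.950.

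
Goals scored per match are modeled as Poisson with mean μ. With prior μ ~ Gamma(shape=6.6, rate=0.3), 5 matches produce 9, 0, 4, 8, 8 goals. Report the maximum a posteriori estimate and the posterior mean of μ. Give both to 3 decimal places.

maximum a posteriori estimate = 6.528, posterior mean = 6.717

Σ counts = 29. Posterior: Gamma(shape = 6.6+29 = 35.6, rate = 0.3+5 = 5.3).
Mode = (α−1)/β = 34.6/5.3 = 6.528.
Mean = α/β = 35.6/5.3 = 6.717.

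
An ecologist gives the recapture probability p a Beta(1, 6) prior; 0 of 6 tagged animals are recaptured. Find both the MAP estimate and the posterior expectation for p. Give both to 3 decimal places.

MAP estimate = 0.000, posterior expectation = 0.077

Posterior: Beta(1+0, 6+6) = Beta(1, 12).
Since α = 1 ≤ 1 and β > 1, the Beta density is monotone decreasing on [0,1]; the mode is at 0.
Mean = 1/(1+12) = 0.077.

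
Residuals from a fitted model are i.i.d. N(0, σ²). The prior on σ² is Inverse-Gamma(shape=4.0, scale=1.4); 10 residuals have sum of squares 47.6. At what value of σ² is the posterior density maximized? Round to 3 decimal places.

Posterior: Inverse-Gamma(shape = 4.0+10/2 = 9.0, scale = 1.4+47.6/2 = 25.2).
Mode = β/(α+1) = 25.2/10.0 = 2.520.
Mean = β/(α−1) = 25.2/8.0 = 3.150.
This is the posterior mode — the MAP estimate.

2.520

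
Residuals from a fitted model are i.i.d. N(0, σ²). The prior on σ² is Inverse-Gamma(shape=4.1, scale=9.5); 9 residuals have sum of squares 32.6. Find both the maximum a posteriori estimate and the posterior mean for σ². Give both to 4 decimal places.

σ²_MAP = 2.6875, E[σ²|data] = 3.3947

Posterior: Inverse-Gamma(shape = 4.1+9/2 = 8.6, scale = 9.5+32.6/2 = 25.8).
Mode = β/(α+1) = 25.8/9.6 = 2.6875.
Mean = β/(α−1) = 25.8/7.6 = 3.3947.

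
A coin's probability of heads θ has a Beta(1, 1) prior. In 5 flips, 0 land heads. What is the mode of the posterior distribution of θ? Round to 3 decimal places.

0.000

Posterior: Beta(1+0, 1+5) = Beta(1, 6).
Since α = 1 ≤ 1 and β > 1, the Beta density is monotone decreasing on [0,1]; the mode is at 0.
Mean = 1/(1+6) = 0.143.
This is the posterior mode — the MAP estimate.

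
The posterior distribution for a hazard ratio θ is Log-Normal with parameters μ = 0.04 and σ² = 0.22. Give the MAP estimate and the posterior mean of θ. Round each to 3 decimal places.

Mode = exp(μ − σ²) = exp(-0.18) = 0.835.
Mean = exp(μ + σ²/2) = exp(0.150) = 1.162.
The posterior is right-skewed, so the mean exceeds the mode.

MAP estimate = 0.835, posterior mean = 1.162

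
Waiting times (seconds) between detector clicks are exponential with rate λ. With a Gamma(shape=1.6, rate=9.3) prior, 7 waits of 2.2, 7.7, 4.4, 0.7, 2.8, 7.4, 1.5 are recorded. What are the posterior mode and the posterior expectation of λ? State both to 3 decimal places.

posterior mode = 0.211, posterior expectation = 0.239

Σ times = 26.7. Posterior: Gamma(shape = 1.6+7 = 8.6, rate = 9.3+26.7 = 36.0).
Mode = (α−1)/β = 7.6/36.0 = 0.211.
Mean = α/β = 8.6/36.0 = 0.239.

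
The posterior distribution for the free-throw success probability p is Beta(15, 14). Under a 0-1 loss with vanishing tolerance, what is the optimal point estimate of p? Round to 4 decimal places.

Mode = (15−1)/(15+14−2) = 14/27 = 0.5185.
Mean = 15/(15+14) = 15/29 = 0.5172.
This is the posterior mode — the MAP estimate.

0.5185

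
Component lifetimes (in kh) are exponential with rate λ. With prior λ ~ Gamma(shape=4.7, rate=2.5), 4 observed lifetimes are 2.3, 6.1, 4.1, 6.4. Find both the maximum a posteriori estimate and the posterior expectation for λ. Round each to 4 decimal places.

Σ times = 18.9. Posterior: Gamma(shape = 4.7+4 = 8.7, rate = 2.5+18.9 = 21.4).
Mode = (α−1)/β = 7.7/21.4 = 0.3598.
Mean = α/β = 8.7/21.4 = 0.4065.

MAP: 0.3598. Posterior mean: 0.4065.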